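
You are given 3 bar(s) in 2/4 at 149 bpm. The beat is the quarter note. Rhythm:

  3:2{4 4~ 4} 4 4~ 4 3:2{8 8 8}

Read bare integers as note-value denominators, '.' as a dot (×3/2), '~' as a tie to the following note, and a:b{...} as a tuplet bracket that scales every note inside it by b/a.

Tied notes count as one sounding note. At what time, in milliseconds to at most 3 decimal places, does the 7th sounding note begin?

note 7 onset = 17/3b = 2281.879ms

1. 0.0ms @ 0 + 268.456ms (2/3)
2. 268.456ms @ 2/3 + 536.913ms (4/3)
3. 805.369ms @ 2 + 402.685ms (1)
4. 1208.054ms @ 3 + 805.369ms (2)
5. 2013.423ms @ 5 + 134.228ms (1/3)
6. 2147.651ms @ 16/3 + 134.228ms (1/3)
7. 2281.879ms @ 17/3 + 134.228ms (1/3)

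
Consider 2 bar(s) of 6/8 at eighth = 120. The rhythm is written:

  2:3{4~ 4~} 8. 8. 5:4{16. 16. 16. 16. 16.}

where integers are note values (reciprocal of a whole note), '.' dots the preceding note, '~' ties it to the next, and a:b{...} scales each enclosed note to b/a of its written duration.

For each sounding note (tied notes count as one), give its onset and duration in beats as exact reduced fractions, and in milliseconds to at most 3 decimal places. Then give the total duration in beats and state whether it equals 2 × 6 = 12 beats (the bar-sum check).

1) 0.0ms=0b +3750.0ms=15/2b
2) 3750.0ms=15/2b +750.0ms=3/2b
3) 4500.0ms=9b +300.0ms=3/5b
4) 4800.0ms=48/5b +300.0ms=3/5b
5) 5100.0ms=51/5b +300.0ms=3/5b
6) 5400.0ms=54/5b +300.0ms=3/5b
7) 5700.0ms=57/5b +300.0ms=3/5b
Σ=12b of 12 (120bpm 6/8) — PASS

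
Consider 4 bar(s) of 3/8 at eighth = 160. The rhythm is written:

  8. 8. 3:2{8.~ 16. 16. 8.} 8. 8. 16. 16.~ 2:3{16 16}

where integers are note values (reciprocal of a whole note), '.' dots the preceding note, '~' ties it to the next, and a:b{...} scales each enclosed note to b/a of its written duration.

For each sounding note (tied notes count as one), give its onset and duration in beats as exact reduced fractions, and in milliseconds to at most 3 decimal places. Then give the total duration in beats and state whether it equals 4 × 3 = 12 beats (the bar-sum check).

1) 0.0ms=0b +562.5ms=3/2b
2) 562.5ms=3/2b +562.5ms=3/2b
3) 1125.0ms=3b +562.5ms=3/2b
4) 1687.5ms=9/2b +187.5ms=1/2b
5) 1875.0ms=5b +375.0ms=1b
6) 2250.0ms=6b +562.5ms=3/2b
7) 2812.5ms=15/2b +562.5ms=3/2b
8) 3375.0ms=9b +281.25ms=3/4b
9) 3656.25ms=39/4b +562.5ms=3/2b
10) 4218.75ms=45/4b +281.25ms=3/4b
Σ=12b of 12 (160bpm 3/8) — PASS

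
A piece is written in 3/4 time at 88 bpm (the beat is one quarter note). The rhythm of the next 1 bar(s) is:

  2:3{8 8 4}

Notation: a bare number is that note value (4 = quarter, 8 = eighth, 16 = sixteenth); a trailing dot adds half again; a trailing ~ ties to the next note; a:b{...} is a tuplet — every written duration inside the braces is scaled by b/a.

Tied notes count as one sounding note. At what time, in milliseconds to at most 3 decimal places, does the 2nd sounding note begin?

note 2 onset = 3/4b = 511.364ms

1. 0.0ms @ 0 + 511.364ms (3/4)
2. 511.364ms @ 3/4 + 511.364ms (3/4)
3. 1022.727ms @ 3/2 + 1022.727ms (3/2)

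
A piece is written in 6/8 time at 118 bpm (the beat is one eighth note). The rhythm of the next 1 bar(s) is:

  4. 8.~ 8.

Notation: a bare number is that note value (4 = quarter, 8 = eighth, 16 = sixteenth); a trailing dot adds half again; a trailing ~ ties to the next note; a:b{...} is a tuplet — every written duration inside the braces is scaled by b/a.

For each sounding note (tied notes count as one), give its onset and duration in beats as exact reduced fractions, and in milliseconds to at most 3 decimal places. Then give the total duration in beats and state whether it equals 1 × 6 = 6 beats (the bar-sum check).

1) 0.0ms=0b +1525.424ms=3b
2) 1525.424ms=3b +1525.424ms=3b
Σ=6b of 6 (118bpm 6/8) — PASS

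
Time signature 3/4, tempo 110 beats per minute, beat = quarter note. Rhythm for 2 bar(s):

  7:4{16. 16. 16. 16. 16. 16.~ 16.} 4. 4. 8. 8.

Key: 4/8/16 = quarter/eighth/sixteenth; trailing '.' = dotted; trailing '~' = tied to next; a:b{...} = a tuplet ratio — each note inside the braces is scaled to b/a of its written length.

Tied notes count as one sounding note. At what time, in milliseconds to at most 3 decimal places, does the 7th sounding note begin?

1. 0.0ms @ 0 + 116.883ms (3/14)
2. 116.883ms @ 3/14 + 116.883ms (3/14)
3. 233.766ms @ 3/7 + 116.883ms (3/14)
4. 350.649ms @ 9/14 + 116.883ms (3/14)
5. 467.532ms @ 6/7 + 116.883ms (3/14)
6. 584.416ms @ 15/14 + 233.766ms (3/7)
7. 818.182ms @ 3/2 + 818.182ms (3/2)
8. 1636.364ms @ 3 + 818.182ms (3/2)
9. 2454.545ms @ 9/2 + 409.091ms (3/4)
10. 2863.636ms @ 21/4 + 409.091ms (3/4)

note 7 onset = 3/2b = 818.182ms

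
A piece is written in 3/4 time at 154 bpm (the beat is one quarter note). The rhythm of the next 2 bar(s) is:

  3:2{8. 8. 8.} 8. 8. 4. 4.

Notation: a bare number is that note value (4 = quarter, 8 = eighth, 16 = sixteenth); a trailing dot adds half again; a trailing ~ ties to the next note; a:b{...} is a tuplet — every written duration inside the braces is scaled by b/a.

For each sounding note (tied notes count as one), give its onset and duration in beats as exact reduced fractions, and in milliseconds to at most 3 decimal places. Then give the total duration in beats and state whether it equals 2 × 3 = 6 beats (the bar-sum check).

1) 0.0ms=0b +194.805ms=1/2b
2) 194.805ms=1/2b +194.805ms=1/2b
3) 389.61ms=1b +194.805ms=1/2b
4) 584.416ms=3/2b +292.208ms=3/4b
5) 876.623ms=9/4b +292.208ms=3/4b
6) 1168.831ms=3b +584.416ms=3/2b
7) 1753.247ms=9/2b +584.416ms=3/2b
Σ=6b of 6 (154bpm 3/4) — PASS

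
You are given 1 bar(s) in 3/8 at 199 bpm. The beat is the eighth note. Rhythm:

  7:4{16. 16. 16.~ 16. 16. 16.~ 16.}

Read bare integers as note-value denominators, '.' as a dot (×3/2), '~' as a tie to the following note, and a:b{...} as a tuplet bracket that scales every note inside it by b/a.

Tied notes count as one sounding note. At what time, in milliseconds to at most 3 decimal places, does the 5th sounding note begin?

1. 0.0ms @ 0 + 129.218ms (3/7)
2. 129.218ms @ 3/7 + 129.218ms (3/7)
3. 258.435ms @ 6/7 + 258.435ms (6/7)
4. 516.87ms @ 12/7 + 129.218ms (3/7)
5. 646.088ms @ 15/7 + 258.435ms (6/7)

note 5 onset = 15/7b = 646.088ms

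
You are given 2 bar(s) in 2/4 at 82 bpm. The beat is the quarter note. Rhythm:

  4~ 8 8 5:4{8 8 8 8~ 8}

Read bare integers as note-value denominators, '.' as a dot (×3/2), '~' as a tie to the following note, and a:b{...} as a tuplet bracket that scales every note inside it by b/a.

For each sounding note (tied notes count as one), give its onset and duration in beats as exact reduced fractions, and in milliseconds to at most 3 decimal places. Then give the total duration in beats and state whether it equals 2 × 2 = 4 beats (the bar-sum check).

1) 0.0ms=0b +1097.561ms=3/2b
2) 1097.561ms=3/2b +365.854ms=1/2b
3) 1463.415ms=2b +292.683ms=2/5b
4) 1756.098ms=12/5b +292.683ms=2/5b
5) 2048.78ms=14/5b +292.683ms=2/5b
6) 2341.463ms=16/5b +585.366ms=4/5b
Σ=4b of 4 (82bpm 2/4) — PASS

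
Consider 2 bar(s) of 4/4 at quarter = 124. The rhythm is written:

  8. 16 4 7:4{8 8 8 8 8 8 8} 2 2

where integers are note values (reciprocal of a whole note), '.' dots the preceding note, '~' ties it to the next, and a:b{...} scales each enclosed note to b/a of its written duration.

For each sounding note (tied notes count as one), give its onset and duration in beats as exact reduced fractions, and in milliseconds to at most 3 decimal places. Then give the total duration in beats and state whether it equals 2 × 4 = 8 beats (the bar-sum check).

1) 0.0ms=0b +362.903ms=3/4b
2) 362.903ms=3/4b +120.968ms=1/4b
3) 483.871ms=1b +483.871ms=1b
4) 967.742ms=2b +138.249ms=2/7b
5) 1105.991ms=16/7b +138.249ms=2/7b
6) 1244.24ms=18/7b +138.249ms=2/7b
7) 1382.488ms=20/7b +138.249ms=2/7b
8) 1520.737ms=22/7b +138.249ms=2/7b
9) 1658.986ms=24/7b +138.249ms=2/7b
10) 1797.235ms=26/7b +138.249ms=2/7b
11) 1935.484ms=4b +967.742ms=2b
12) 2903.226ms=6b +967.742ms=2b
Σ=8b of 8 (124bpm 4/4) — PASS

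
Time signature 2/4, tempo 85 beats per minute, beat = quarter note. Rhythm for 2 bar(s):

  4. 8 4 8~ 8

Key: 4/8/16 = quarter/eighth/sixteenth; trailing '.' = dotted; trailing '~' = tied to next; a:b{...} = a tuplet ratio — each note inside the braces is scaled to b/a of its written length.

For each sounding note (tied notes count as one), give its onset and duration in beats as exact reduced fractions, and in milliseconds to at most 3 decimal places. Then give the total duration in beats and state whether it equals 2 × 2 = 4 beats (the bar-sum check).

1) 0.0ms=0b +1058.824ms=3/2b
2) 1058.824ms=3/2b +352.941ms=1/2b
3) 1411.765ms=2b +705.882ms=1b
4) 2117.647ms=3b +705.882ms=1b
Σ=4b of 4 (85bpm 2/4) — PASS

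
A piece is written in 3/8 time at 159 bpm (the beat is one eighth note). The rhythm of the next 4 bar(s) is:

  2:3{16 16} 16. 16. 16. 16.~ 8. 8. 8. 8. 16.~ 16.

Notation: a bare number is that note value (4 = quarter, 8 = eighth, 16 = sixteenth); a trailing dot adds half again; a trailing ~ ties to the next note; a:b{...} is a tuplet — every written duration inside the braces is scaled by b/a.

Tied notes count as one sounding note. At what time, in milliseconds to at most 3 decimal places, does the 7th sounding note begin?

note 7 onset = 6b = 2264.151ms

1. 0.0ms @ 0 + 283.019ms (3/4)
2. 283.019ms @ 3/4 + 283.019ms (3/4)
3. 566.038ms @ 3/2 + 283.019ms (3/4)
4. 849.057ms @ 9/4 + 283.019ms (3/4)
5. 1132.075ms @ 3 + 283.019ms (3/4)
6. 1415.094ms @ 15/4 + 849.057ms (9/4)
7. 2264.151ms @ 6 + 566.038ms (3/2)
8. 2830.189ms @ 15/2 + 566.038ms (3/2)
9. 3396.226ms @ 9 + 566.038ms (3/2)
10. 3962.264ms @ 21/2 + 566.038ms (3/2)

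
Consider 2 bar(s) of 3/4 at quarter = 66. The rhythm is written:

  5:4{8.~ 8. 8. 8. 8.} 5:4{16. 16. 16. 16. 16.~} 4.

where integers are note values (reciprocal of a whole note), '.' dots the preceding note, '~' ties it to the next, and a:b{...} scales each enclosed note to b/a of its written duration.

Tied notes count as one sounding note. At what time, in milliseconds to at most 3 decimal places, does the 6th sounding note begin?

1. 0.0ms @ 0 + 1090.909ms (6/5)
2. 1090.909ms @ 6/5 + 545.455ms (3/5)
3. 1636.364ms @ 9/5 + 545.455ms (3/5)
4. 2181.818ms @ 12/5 + 545.455ms (3/5)
5. 2727.273ms @ 3 + 272.727ms (3/10)
6. 3000.0ms @ 33/10 + 272.727ms (3/10)
7. 3272.727ms @ 18/5 + 272.727ms (3/10)
8. 3545.455ms @ 39/10 + 272.727ms (3/10)
9. 3818.182ms @ 21/5 + 1636.364ms (9/5)

note 6 onset = 33/10b = 3000.0ms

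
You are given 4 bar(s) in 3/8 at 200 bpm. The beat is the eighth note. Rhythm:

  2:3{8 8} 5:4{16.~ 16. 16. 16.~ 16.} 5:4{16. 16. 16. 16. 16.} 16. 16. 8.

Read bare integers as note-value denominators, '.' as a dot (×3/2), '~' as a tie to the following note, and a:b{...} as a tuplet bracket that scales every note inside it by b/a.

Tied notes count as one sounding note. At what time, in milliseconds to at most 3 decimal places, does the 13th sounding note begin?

1. 0.0ms @ 0 + 450.0ms (3/2)
2. 450.0ms @ 3/2 + 450.0ms (3/2)
3. 900.0ms @ 3 + 360.0ms (6/5)
4. 1260.0ms @ 21/5 + 180.0ms (3/5)
5. 1440.0ms @ 24/5 + 360.0ms (6/5)
6. 1800.0ms @ 6 + 180.0ms (3/5)
7. 1980.0ms @ 33/5 + 180.0ms (3/5)
8. 2160.0ms @ 36/5 + 180.0ms (3/5)
9. 2340.0ms @ 39/5 + 180.0ms (3/5)
10. 2520.0ms @ 42/5 + 180.0ms (3/5)
11. 2700.0ms @ 9 + 225.0ms (3/4)
12. 2925.0ms @ 39/4 + 225.0ms (3/4)
13. 3150.0ms @ 21/2 + 450.0ms (3/2)

note 13 onset = 21/2b = 3150.0ms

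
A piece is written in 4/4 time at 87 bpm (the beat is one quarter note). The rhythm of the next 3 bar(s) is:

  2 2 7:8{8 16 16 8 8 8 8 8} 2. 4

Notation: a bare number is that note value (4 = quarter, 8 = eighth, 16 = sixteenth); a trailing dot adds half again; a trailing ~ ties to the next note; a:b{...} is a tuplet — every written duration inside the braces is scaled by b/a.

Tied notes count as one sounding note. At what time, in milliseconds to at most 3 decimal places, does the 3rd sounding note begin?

note 3 onset = 4b = 2758.621ms

1. 0.0ms @ 0 + 1379.31ms (2)
2. 1379.31ms @ 2 + 1379.31ms (2)
3. 2758.621ms @ 4 + 394.089ms (4/7)
4. 3152.709ms @ 32/7 + 197.044ms (2/7)
5. 3349.754ms @ 34/7 + 197.044ms (2/7)
6. 3546.798ms @ 36/7 + 394.089ms (4/7)
7. 3940.887ms @ 40/7 + 394.089ms (4/7)
8. 4334.975ms @ 44/7 + 394.089ms (4/7)
9. 4729.064ms @ 48/7 + 394.089ms (4/7)
10. 5123.153ms @ 52/7 + 394.089ms (4/7)
11. 5517.241ms @ 8 + 2068.966ms (3)
12. 7586.207ms @ 11 + 689.655ms (1)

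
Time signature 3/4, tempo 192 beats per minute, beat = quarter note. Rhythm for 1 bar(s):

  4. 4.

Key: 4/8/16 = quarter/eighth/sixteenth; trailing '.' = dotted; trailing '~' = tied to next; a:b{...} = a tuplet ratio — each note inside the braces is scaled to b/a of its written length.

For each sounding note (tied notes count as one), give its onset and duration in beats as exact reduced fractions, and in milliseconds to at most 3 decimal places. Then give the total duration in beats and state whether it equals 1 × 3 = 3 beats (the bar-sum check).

1) 0.0ms=0b +468.75ms=3/2b
2) 468.75ms=3/2b +468.75ms=3/2b
Σ=3b of 3 (192bpm 3/4) — PASS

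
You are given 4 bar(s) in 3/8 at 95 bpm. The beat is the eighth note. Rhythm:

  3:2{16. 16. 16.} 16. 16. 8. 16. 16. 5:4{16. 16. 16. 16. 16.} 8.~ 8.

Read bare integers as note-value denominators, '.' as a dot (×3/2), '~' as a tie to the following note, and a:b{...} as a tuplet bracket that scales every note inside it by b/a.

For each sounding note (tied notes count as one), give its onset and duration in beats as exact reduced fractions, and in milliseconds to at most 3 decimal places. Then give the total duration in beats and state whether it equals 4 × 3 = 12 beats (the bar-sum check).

1) 0.0ms=0b +315.789ms=1/2b
2) 315.789ms=1/2b +315.789ms=1/2b
3) 631.579ms=1b +315.789ms=1/2b
4) 947.368ms=3/2b +473.684ms=3/4b
5) 1421.053ms=9/4b +473.684ms=3/4b
6) 1894.737ms=3b +947.368ms=3/2b
7) 2842.105ms=9/2b +473.684ms=3/4b
8) 3315.789ms=21/4b +473.684ms=3/4b
9) 3789.474ms=6b +378.947ms=3/5b
10) 4168.421ms=33/5b +378.947ms=3/5b
11) 4547.368ms=36/5b +378.947ms=3/5b
12) 4926.316ms=39/5b +378.947ms=3/5b
13) 5305.263ms=42/5b +378.947ms=3/5b
14) 5684.211ms=9b +1894.737ms=3b
Σ=12b of 12 (95bpm 3/8) — PASS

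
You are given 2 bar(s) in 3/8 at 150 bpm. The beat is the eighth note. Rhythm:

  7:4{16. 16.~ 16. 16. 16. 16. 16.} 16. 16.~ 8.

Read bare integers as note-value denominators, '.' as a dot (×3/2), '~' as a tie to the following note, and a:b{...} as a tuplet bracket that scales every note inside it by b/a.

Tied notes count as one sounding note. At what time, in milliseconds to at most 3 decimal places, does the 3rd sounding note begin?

note 3 onset = 9/7b = 514.286ms

1. 0.0ms @ 0 + 171.429ms (3/7)
2. 171.429ms @ 3/7 + 342.857ms (6/7)
3. 514.286ms @ 9/7 + 171.429ms (3/7)
4. 685.714ms @ 12/7 + 171.429ms (3/7)
5. 857.143ms @ 15/7 + 171.429ms (3/7)
6. 1028.571ms @ 18/7 + 171.429ms (3/7)
7. 1200.0ms @ 3 + 300.0ms (3/4)
8. 1500.0ms @ 15/4 + 900.0ms (9/4)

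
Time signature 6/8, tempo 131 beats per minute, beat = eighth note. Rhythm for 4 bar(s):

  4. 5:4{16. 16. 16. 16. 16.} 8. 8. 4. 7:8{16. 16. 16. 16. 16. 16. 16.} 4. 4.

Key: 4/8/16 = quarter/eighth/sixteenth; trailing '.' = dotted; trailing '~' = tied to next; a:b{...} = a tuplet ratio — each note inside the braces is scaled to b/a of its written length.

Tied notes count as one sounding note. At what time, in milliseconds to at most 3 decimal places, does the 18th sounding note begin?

1. 0.0ms @ 0 + 1374.046ms (3)
2. 1374.046ms @ 3 + 274.809ms (3/5)
3. 1648.855ms @ 18/5 + 274.809ms (3/5)
4. 1923.664ms @ 21/5 + 274.809ms (3/5)
5. 2198.473ms @ 24/5 + 274.809ms (3/5)
6. 2473.282ms @ 27/5 + 274.809ms (3/5)
7. 2748.092ms @ 6 + 687.023ms (3/2)
8. 3435.115ms @ 15/2 + 687.023ms (3/2)
9. 4122.137ms @ 9 + 1374.046ms (3)
10. 5496.183ms @ 12 + 392.585ms (6/7)
11. 5888.768ms @ 90/7 + 392.585ms (6/7)
12. 6281.352ms @ 96/7 + 392.585ms (6/7)
13. 6673.937ms @ 102/7 + 392.585ms (6/7)
14. 7066.521ms @ 108/7 + 392.585ms (6/7)
15. 7459.106ms @ 114/7 + 392.585ms (6/7)
16. 7851.69ms @ 120/7 + 392.585ms (6/7)
17. 8244.275ms @ 18 + 1374.046ms (3)
18. 9618.321ms @ 21 + 1374.046ms (3)

note 18 onset = 21b = 9618.321ms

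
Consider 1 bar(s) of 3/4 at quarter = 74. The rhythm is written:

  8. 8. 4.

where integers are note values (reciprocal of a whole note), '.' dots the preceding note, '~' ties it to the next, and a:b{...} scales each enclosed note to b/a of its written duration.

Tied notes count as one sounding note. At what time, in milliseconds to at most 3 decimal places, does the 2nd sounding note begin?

1. 0.0ms @ 0 + 608.108ms (3/4)
2. 608.108ms @ 3/4 + 608.108ms (3/4)
3. 1216.216ms @ 3/2 + 1216.216ms (3/2)

note 2 onset = 3/4b = 608.108ms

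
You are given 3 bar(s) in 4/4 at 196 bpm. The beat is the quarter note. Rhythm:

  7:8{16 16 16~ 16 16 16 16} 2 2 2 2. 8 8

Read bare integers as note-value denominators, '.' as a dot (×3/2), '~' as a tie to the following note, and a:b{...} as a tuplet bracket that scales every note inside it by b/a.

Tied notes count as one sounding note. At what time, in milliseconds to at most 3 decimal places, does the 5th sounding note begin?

1. 0.0ms @ 0 + 87.464ms (2/7)
2. 87.464ms @ 2/7 + 87.464ms (2/7)
3. 174.927ms @ 4/7 + 174.927ms (4/7)
4. 349.854ms @ 8/7 + 87.464ms (2/7)
5. 437.318ms @ 10/7 + 87.464ms (2/7)
6. 524.781ms @ 12/7 + 87.464ms (2/7)
7. 612.245ms @ 2 + 612.245ms (2)
8. 1224.49ms @ 4 + 612.245ms (2)
9. 1836.735ms @ 6 + 612.245ms (2)
10. 2448.98ms @ 8 + 918.367ms (3)
11. 3367.347ms @ 11 + 153.061ms (1/2)
12. 3520.408ms @ 23/2 + 153.061ms (1/2)

note 5 onset = 10/7b = 437.318ms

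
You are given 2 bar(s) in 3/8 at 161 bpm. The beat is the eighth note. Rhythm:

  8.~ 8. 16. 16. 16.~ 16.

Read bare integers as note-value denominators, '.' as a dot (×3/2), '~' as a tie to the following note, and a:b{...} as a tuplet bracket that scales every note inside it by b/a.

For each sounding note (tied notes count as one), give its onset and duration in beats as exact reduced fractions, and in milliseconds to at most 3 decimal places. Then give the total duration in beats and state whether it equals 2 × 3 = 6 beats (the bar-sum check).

1) 0.0ms=0b +1118.012ms=3b
2) 1118.012ms=3b +279.503ms=3/4b
3) 1397.516ms=15/4b +279.503ms=3/4b
4) 1677.019ms=9/2b +559.006ms=3/2b
Σ=6b of 6 (161bpm 3/8) — PASS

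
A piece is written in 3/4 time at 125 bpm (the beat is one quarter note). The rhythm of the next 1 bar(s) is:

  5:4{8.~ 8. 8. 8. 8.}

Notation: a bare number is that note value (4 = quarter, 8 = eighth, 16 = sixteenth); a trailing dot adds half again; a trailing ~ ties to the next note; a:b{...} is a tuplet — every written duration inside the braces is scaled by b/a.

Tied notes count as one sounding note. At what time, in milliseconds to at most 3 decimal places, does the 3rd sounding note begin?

1. 0.0ms @ 0 + 576.0ms (6/5)
2. 576.0ms @ 6/5 + 288.0ms (3/5)
3. 864.0ms @ 9/5 + 288.0ms (3/5)
4. 1152.0ms @ 12/5 + 288.0ms (3/5)

note 3 onset = 9/5b = 864.0ms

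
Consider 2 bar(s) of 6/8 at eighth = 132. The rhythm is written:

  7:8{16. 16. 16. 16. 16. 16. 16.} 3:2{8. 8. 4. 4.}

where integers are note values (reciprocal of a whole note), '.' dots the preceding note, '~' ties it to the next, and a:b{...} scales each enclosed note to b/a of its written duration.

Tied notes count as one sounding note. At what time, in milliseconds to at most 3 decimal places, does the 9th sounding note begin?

1. 0.0ms @ 0 + 389.61ms (6/7)
2. 389.61ms @ 6/7 + 389.61ms (6/7)
3. 779.221ms @ 12/7 + 389.61ms (6/7)
4. 1168.831ms @ 18/7 + 389.61ms (6/7)
5. 1558.442ms @ 24/7 + 389.61ms (6/7)
6. 1948.052ms @ 30/7 + 389.61ms (6/7)
7. 2337.662ms @ 36/7 + 389.61ms (6/7)
8. 2727.273ms @ 6 + 454.545ms (1)
9. 3181.818ms @ 7 + 454.545ms (1)
10. 3636.364ms @ 8 + 909.091ms (2)
11. 4545.455ms @ 10 + 909.091ms (2)

note 9 onset = 7b = 3181.818ms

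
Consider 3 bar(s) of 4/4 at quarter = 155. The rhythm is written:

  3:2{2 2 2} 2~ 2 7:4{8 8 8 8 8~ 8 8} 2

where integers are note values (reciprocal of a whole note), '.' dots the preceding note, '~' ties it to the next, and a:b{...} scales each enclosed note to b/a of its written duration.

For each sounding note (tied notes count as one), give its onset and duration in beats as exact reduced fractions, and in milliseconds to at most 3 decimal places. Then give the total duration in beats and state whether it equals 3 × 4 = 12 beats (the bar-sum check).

1) 0.0ms=0b +516.129ms=4/3b
2) 516.129ms=4/3b +516.129ms=4/3b
3) 1032.258ms=8/3b +516.129ms=4/3b
4) 1548.387ms=4b +1548.387ms=4b
5) 3096.774ms=8b +110.599ms=2/7b
6) 3207.373ms=58/7b +110.599ms=2/7b
7) 3317.972ms=60/7b +110.599ms=2/7b
8) 3428.571ms=62/7b +110.599ms=2/7b
9) 3539.171ms=64/7b +221.198ms=4/7b
10) 3760.369ms=68/7b +110.599ms=2/7b
11) 3870.968ms=10b +774.194ms=2b
Σ=12b of 12 (155bpm 4/4) — PASS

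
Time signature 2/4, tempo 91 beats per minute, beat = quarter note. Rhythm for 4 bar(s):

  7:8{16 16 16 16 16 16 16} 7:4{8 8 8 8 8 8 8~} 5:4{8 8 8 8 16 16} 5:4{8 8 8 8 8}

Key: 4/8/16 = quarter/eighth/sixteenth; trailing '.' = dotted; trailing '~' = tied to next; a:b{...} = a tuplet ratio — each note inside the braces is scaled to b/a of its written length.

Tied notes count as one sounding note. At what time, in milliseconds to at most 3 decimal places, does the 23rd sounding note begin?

note 23 onset = 36/5b = 4747.253ms

1. 0.0ms @ 0 + 188.383ms (2/7)
2. 188.383ms @ 2/7 + 188.383ms (2/7)
3. 376.766ms @ 4/7 + 188.383ms (2/7)
4. 565.149ms @ 6/7 + 188.383ms (2/7)
5. 753.532ms @ 8/7 + 188.383ms (2/7)
6. 941.915ms @ 10/7 + 188.383ms (2/7)
7. 1130.298ms @ 12/7 + 188.383ms (2/7)
8. 1318.681ms @ 2 + 188.383ms (2/7)
9. 1507.064ms @ 16/7 + 188.383ms (2/7)
10. 1695.447ms @ 18/7 + 188.383ms (2/7)
11. 1883.83ms @ 20/7 + 188.383ms (2/7)
12. 2072.214ms @ 22/7 + 188.383ms (2/7)
13. 2260.597ms @ 24/7 + 188.383ms (2/7)
14. 2448.98ms @ 26/7 + 452.119ms (24/35)
15. 2901.099ms @ 22/5 + 263.736ms (2/5)
16. 3164.835ms @ 24/5 + 263.736ms (2/5)
17. 3428.571ms @ 26/5 + 263.736ms (2/5)
18. 3692.308ms @ 28/5 + 131.868ms (1/5)
19. 3824.176ms @ 29/5 + 131.868ms (1/5)
20. 3956.044ms @ 6 + 263.736ms (2/5)
21. 4219.78ms @ 32/5 + 263.736ms (2/5)
22. 4483.516ms @ 34/5 + 263.736ms (2/5)
23. 4747.253ms @ 36/5 + 263.736ms (2/5)
24. 5010.989ms @ 38/5 + 263.736ms (2/5)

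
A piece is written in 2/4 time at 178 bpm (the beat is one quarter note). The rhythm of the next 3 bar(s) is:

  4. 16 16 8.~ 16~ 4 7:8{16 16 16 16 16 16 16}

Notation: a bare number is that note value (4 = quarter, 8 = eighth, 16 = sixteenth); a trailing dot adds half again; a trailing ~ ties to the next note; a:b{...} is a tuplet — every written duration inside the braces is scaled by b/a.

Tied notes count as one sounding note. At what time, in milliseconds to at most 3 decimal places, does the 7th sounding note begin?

note 7 onset = 32/7b = 1540.931ms

1. 0.0ms @ 0 + 505.618ms (3/2)
2. 505.618ms @ 3/2 + 84.27ms (1/4)
3. 589.888ms @ 7/4 + 84.27ms (1/4)
4. 674.157ms @ 2 + 674.157ms (2)
5. 1348.315ms @ 4 + 96.308ms (2/7)
6. 1444.623ms @ 30/7 + 96.308ms (2/7)
7. 1540.931ms @ 32/7 + 96.308ms (2/7)
8. 1637.239ms @ 34/7 + 96.308ms (2/7)
9. 1733.547ms @ 36/7 + 96.308ms (2/7)
10. 1829.856ms @ 38/7 + 96.308ms (2/7)
11. 1926.164ms @ 40/7 + 96.308ms (2/7)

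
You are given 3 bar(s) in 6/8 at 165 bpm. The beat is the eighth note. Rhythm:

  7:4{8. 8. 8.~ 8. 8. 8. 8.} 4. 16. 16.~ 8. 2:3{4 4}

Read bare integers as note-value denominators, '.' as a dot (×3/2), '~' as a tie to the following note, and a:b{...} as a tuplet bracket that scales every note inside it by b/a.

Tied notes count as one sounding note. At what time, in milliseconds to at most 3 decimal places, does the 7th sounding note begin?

1. 0.0ms @ 0 + 311.688ms (6/7)
2. 311.688ms @ 6/7 + 311.688ms (6/7)
3. 623.377ms @ 12/7 + 623.377ms (12/7)
4. 1246.753ms @ 24/7 + 311.688ms (6/7)
5. 1558.442ms @ 30/7 + 311.688ms (6/7)
6. 1870.13ms @ 36/7 + 311.688ms (6/7)
7. 2181.818ms @ 6 + 1090.909ms (3)
8. 3272.727ms @ 9 + 272.727ms (3/4)
9. 3545.455ms @ 39/4 + 818.182ms (9/4)
10. 4363.636ms @ 12 + 1090.909ms (3)
11. 5454.545ms @ 15 + 1090.909ms (3)

note 7 onset = 6b = 2181.818ms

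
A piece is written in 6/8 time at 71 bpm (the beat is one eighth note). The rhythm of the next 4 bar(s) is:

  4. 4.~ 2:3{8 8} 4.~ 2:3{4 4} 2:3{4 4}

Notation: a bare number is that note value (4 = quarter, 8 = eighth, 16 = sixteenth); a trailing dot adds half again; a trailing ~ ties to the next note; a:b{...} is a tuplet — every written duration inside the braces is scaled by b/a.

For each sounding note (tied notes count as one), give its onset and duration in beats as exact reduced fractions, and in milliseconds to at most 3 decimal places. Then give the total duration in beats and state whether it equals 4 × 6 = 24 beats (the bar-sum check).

1) 0.0ms=0b +2535.211ms=3b
2) 2535.211ms=3b +3802.817ms=9/2b
3) 6338.028ms=15/2b +1267.606ms=3/2b
4) 7605.634ms=9b +5070.423ms=6b
5) 12676.056ms=15b +2535.211ms=3b
6) 15211.268ms=18b +2535.211ms=3b
7) 17746.479ms=21b +2535.211ms=3b
Σ=24b of 24 (71bpm 6/8) — PASS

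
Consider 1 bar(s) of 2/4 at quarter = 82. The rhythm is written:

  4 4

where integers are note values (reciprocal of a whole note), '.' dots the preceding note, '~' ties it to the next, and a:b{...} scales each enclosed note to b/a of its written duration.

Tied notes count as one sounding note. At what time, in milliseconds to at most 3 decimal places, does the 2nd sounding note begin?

1. 0.0ms @ 0 + 731.707ms (1)
2. 731.707ms @ 1 + 731.707ms (1)

note 2 onset = 1b = 731.707ms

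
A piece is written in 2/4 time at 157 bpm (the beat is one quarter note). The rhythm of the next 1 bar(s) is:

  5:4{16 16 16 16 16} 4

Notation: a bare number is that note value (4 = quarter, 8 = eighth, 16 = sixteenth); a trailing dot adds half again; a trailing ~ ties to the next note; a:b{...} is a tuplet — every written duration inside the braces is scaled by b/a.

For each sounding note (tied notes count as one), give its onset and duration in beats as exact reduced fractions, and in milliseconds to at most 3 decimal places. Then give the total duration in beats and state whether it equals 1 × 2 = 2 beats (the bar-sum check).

1) 0.0ms=0b +76.433ms=1/5b
2) 76.433ms=1/5b +76.433ms=1/5b
3) 152.866ms=2/5b +76.433ms=1/5b
4) 229.299ms=3/5b +76.433ms=1/5b
5) 305.732ms=4/5b +76.433ms=1/5b
6) 382.166ms=1b +382.166ms=1b
Σ=2b of 2 (157bpm 2/4) — PASS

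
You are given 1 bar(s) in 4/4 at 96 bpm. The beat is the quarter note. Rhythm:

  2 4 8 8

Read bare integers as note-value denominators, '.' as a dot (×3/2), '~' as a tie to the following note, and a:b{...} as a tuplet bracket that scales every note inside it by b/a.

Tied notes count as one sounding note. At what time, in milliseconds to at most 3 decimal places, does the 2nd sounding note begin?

1. 0.0ms @ 0 + 1250.0ms (2)
2. 1250.0ms @ 2 + 625.0ms (1)
3. 1875.0ms @ 3 + 312.5ms (1/2)
4. 2187.5ms @ 7/2 + 312.5ms (1/2)

note 2 onset = 2b = 1250.0ms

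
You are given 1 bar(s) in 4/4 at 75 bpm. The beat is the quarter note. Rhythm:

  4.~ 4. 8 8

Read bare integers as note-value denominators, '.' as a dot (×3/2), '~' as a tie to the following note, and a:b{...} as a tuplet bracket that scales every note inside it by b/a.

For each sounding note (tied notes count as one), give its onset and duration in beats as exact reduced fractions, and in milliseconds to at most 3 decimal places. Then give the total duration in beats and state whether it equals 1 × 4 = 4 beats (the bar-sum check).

1) 0.0ms=0b +2400.0ms=3b
2) 2400.0ms=3b +400.0ms=1/2b
3) 2800.0ms=7/2b +400.0ms=1/2b
Σ=4b of 4 (75bpm 4/4) — PASS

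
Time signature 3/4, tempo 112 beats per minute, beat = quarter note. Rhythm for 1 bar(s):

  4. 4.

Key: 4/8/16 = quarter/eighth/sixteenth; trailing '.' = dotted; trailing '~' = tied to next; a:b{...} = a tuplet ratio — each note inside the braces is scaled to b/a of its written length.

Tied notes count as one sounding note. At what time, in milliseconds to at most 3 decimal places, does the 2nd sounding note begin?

note 2 onset = 3/2b = 803.571ms

1. 0.0ms @ 0 + 803.571ms (3/2)
2. 803.571ms @ 3/2 + 803.571ms (3/2)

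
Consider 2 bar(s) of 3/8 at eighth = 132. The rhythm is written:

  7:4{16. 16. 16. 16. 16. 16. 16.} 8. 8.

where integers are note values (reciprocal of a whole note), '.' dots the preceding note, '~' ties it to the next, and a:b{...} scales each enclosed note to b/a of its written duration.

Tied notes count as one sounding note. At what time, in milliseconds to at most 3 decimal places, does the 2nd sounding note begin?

note 2 onset = 3/7b = 194.805ms

1. 0.0ms @ 0 + 194.805ms (3/7)
2. 194.805ms @ 3/7 + 194.805ms (3/7)
3. 389.61ms @ 6/7 + 194.805ms (3/7)
4. 584.416ms @ 9/7 + 194.805ms (3/7)
5. 779.221ms @ 12/7 + 194.805ms (3/7)
6. 974.026ms @ 15/7 + 194.805ms (3/7)
7. 1168.831ms @ 18/7 + 194.805ms (3/7)
8. 1363.636ms @ 3 + 681.818ms (3/2)
9. 2045.455ms @ 9/2 + 681.818ms (3/2)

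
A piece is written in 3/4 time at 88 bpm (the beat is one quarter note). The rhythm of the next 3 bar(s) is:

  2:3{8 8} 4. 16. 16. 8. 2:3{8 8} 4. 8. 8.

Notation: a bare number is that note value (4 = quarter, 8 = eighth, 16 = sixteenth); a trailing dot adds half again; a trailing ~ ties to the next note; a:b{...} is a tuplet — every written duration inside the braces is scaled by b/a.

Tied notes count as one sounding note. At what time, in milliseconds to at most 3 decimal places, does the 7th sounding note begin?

1. 0.0ms @ 0 + 511.364ms (3/4)
2. 511.364ms @ 3/4 + 511.364ms (3/4)
3. 1022.727ms @ 3/2 + 1022.727ms (3/2)
4. 2045.455ms @ 3 + 255.682ms (3/8)
5. 2301.136ms @ 27/8 + 255.682ms (3/8)
6. 2556.818ms @ 15/4 + 511.364ms (3/4)
7. 3068.182ms @ 9/2 + 511.364ms (3/4)
8. 3579.545ms @ 21/4 + 511.364ms (3/4)
9. 4090.909ms @ 6 + 1022.727ms (3/2)
10. 5113.636ms @ 15/2 + 511.364ms (3/4)
11. 5625.0ms @ 33/4 + 511.364ms (3/4)

note 7 onset = 9/2b = 3068.182ms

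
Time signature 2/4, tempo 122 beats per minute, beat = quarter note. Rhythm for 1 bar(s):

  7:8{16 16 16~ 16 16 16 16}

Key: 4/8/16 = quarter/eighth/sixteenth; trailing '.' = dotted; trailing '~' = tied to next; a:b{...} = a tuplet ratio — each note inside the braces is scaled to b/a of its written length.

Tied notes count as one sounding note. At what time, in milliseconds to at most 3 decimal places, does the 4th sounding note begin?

1. 0.0ms @ 0 + 140.515ms (2/7)
2. 140.515ms @ 2/7 + 140.515ms (2/7)
3. 281.03ms @ 4/7 + 281.03ms (4/7)
4. 562.061ms @ 8/7 + 140.515ms (2/7)
5. 702.576ms @ 10/7 + 140.515ms (2/7)
6. 843.091ms @ 12/7 + 140.515ms (2/7)

note 4 onset = 8/7b = 562.061ms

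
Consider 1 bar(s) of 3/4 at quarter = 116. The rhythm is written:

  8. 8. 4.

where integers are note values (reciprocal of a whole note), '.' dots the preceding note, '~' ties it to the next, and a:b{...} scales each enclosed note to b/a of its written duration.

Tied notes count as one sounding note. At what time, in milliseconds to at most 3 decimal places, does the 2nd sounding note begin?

1. 0.0ms @ 0 + 387.931ms (3/4)
2. 387.931ms @ 3/4 + 387.931ms (3/4)
3. 775.862ms @ 3/2 + 775.862ms (3/2)

note 2 onset = 3/4b = 387.931ms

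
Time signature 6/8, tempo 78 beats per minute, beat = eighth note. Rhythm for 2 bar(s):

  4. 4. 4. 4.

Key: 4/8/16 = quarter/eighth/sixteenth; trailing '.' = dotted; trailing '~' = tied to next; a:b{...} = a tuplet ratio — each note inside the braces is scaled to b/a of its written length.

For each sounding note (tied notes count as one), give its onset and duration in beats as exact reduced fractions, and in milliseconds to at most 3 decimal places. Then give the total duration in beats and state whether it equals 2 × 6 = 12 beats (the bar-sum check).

1) 0.0ms=0b +2307.692ms=3b
2) 2307.692ms=3b +2307.692ms=3b
3) 4615.385ms=6b +2307.692ms=3b
4) 6923.077ms=9b +2307.692ms=3b
Σ=12b of 12 (78bpm 6/8) — PASS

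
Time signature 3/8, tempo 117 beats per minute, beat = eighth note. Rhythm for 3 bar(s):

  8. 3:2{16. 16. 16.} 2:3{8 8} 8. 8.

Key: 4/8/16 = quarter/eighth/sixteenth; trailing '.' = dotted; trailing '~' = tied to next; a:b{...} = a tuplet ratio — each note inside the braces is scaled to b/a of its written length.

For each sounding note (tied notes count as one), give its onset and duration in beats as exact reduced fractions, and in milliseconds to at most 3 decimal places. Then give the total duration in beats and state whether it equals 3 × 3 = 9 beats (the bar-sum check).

1) 0.0ms=0b +769.231ms=3/2b
2) 769.231ms=3/2b +256.41ms=1/2b
3) 1025.641ms=2b +256.41ms=1/2b
4) 1282.051ms=5/2b +256.41ms=1/2b
5) 1538.462ms=3b +769.231ms=3/2b
6) 2307.692ms=9/2b +769.231ms=3/2b
7) 3076.923ms=6b +769.231ms=3/2b
8) 3846.154ms=15/2b +769.231ms=3/2b
Σ=9b of 9 (117bpm 3/8) — PASS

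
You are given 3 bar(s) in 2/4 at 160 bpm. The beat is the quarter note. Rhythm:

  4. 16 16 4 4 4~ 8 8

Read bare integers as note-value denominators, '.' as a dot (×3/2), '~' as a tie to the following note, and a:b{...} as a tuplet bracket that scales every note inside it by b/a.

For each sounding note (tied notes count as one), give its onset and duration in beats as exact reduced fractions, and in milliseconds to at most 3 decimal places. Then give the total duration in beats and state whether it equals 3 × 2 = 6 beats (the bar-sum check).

1) 0.0ms=0b +562.5ms=3/2b
2) 562.5ms=3/2b +93.75ms=1/4b
3) 656.25ms=7/4b +93.75ms=1/4b
4) 750.0ms=2b +375.0ms=1b
5) 1125.0ms=3b +375.0ms=1b
6) 1500.0ms=4b +562.5ms=3/2b
7) 2062.5ms=11/2b +187.5ms=1/2b
Σ=6b of 6 (160bpm 2/4) — PASS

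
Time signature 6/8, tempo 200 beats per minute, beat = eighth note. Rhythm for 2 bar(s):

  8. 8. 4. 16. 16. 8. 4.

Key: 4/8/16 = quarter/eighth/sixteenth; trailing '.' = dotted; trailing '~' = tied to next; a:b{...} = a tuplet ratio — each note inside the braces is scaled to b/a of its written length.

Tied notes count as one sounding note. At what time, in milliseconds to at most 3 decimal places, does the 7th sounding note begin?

note 7 onset = 9b = 2700.0ms

1. 0.0ms @ 0 + 450.0ms (3/2)
2. 450.0ms @ 3/2 + 450.0ms (3/2)
3. 900.0ms @ 3 + 900.0ms (3)
4. 1800.0ms @ 6 + 225.0ms (3/4)
5. 2025.0ms @ 27/4 + 225.0ms (3/4)
6. 2250.0ms @ 15/2 + 450.0ms (3/2)
7. 2700.0ms @ 9 + 900.0ms (3)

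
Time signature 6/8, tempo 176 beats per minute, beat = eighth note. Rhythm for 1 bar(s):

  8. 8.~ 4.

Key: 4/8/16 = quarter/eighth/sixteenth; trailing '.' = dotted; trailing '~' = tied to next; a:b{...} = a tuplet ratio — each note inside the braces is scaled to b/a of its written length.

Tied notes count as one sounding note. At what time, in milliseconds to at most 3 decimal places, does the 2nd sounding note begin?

note 2 onset = 3/2b = 511.364ms

1. 0.0ms @ 0 + 511.364ms (3/2)
2. 511.364ms @ 3/2 + 1534.091ms (9/2)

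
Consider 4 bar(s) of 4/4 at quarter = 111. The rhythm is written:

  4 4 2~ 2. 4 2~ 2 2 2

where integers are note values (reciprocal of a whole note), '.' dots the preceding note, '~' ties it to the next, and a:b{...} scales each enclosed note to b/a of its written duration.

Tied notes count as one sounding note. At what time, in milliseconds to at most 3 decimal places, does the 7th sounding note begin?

note 7 onset = 14b = 7567.568ms

1. 0.0ms @ 0 + 540.541ms (1)
2. 540.541ms @ 1 + 540.541ms (1)
3. 1081.081ms @ 2 + 2702.703ms (5)
4. 3783.784ms @ 7 + 540.541ms (1)
5. 4324.324ms @ 8 + 2162.162ms (4)
6. 6486.486ms @ 12 + 1081.081ms (2)
7. 7567.568ms @ 14 + 1081.081ms (2)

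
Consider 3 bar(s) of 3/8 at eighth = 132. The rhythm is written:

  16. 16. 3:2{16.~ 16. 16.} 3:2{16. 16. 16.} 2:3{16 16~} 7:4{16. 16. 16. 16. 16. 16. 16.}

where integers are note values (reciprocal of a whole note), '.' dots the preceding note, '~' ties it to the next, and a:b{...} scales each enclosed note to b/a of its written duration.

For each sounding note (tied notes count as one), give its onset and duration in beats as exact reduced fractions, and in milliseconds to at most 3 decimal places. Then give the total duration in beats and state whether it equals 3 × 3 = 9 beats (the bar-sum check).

1) 0.0ms=0b +340.909ms=3/4b
2) 340.909ms=3/4b +340.909ms=3/4b
3) 681.818ms=3/2b +454.545ms=1b
4) 1136.364ms=5/2b +227.273ms=1/2b
5) 1363.636ms=3b +227.273ms=1/2b
6) 1590.909ms=7/2b +227.273ms=1/2b
7) 1818.182ms=4b +227.273ms=1/2b
8) 2045.455ms=9/2b +340.909ms=3/4b
9) 2386.364ms=21/4b +535.714ms=33/28b
10) 2922.078ms=45/7b +194.805ms=3/7b
11) 3116.883ms=48/7b +194.805ms=3/7b
12) 3311.688ms=51/7b +194.805ms=3/7b
13) 3506.494ms=54/7b +194.805ms=3/7b
14) 3701.299ms=57/7b +194.805ms=3/7b
15) 3896.104ms=60/7b +194.805ms=3/7b
Σ=9b of 9 (132bpm 3/8) — PASS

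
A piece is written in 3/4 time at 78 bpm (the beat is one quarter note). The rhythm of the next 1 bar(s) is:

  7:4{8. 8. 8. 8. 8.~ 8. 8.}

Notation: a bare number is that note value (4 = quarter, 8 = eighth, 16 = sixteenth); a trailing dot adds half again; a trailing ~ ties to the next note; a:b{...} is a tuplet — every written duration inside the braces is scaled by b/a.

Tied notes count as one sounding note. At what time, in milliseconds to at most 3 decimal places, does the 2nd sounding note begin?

1. 0.0ms @ 0 + 329.67ms (3/7)
2. 329.67ms @ 3/7 + 329.67ms (3/7)
3. 659.341ms @ 6/7 + 329.67ms (3/7)
4. 989.011ms @ 9/7 + 329.67ms (3/7)
5. 1318.681ms @ 12/7 + 659.341ms (6/7)
6. 1978.022ms @ 18/7 + 329.67ms (3/7)

note 2 onset = 3/7b = 329.67ms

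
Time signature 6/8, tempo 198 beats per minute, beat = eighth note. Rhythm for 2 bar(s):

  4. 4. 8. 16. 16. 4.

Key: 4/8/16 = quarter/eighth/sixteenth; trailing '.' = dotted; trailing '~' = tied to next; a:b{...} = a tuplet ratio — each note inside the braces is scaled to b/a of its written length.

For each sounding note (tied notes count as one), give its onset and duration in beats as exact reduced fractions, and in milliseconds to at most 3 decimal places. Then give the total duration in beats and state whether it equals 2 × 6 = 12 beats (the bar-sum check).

1) 0.0ms=0b +909.091ms=3b
2) 909.091ms=3b +909.091ms=3b
3) 1818.182ms=6b +454.545ms=3/2b
4) 2272.727ms=15/2b +227.273ms=3/4b
5) 2500.0ms=33/4b +227.273ms=3/4b
6) 2727.273ms=9b +909.091ms=3b
Σ=12b of 12 (198bpm 6/8) — PASS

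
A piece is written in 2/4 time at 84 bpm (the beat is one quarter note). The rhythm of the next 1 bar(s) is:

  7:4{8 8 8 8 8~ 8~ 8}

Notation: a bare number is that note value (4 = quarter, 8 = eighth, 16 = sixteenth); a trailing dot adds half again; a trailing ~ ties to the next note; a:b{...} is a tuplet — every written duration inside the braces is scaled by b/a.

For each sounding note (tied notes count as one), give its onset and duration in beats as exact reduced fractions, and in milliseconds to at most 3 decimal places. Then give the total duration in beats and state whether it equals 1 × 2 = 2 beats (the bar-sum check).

1) 0.0ms=0b +204.082ms=2/7b
2) 204.082ms=2/7b +204.082ms=2/7b
3) 408.163ms=4/7b +204.082ms=2/7b
4) 612.245ms=6/7b +204.082ms=2/7b
5) 816.327ms=8/7b +612.245ms=6/7b
Σ=2b of 2 (84bpm 2/4) — PASS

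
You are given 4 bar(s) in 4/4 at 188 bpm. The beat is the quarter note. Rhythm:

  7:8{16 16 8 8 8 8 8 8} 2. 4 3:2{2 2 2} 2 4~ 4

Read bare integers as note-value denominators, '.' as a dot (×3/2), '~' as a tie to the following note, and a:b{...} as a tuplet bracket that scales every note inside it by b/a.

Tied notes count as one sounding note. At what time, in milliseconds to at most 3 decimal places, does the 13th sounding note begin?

1. 0.0ms @ 0 + 91.185ms (2/7)
2. 91.185ms @ 2/7 + 91.185ms (2/7)
3. 182.371ms @ 4/7 + 182.371ms (4/7)
4. 364.742ms @ 8/7 + 182.371ms (4/7)
5. 547.112ms @ 12/7 + 182.371ms (4/7)
6. 729.483ms @ 16/7 + 182.371ms (4/7)
7. 911.854ms @ 20/7 + 182.371ms (4/7)
8. 1094.225ms @ 24/7 + 182.371ms (4/7)
9. 1276.596ms @ 4 + 957.447ms (3)
10. 2234.043ms @ 7 + 319.149ms (1)
11. 2553.191ms @ 8 + 425.532ms (4/3)
12. 2978.723ms @ 28/3 + 425.532ms (4/3)
13. 3404.255ms @ 32/3 + 425.532ms (4/3)
14. 3829.787ms @ 12 + 638.298ms (2)
15. 4468.085ms @ 14 + 638.298ms (2)

note 13 onset = 32/3b = 3404.255ms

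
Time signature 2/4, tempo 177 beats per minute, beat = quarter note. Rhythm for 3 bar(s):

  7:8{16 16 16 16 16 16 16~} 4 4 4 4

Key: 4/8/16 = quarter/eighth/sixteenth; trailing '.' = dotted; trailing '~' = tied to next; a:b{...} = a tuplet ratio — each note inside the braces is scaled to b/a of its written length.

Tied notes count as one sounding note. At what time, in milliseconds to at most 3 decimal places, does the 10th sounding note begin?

note 10 onset = 5b = 1694.915ms

1. 0.0ms @ 0 + 96.852ms (2/7)
2. 96.852ms @ 2/7 + 96.852ms (2/7)
3. 193.705ms @ 4/7 + 96.852ms (2/7)
4. 290.557ms @ 6/7 + 96.852ms (2/7)
5. 387.409ms @ 8/7 + 96.852ms (2/7)
6. 484.262ms @ 10/7 + 96.852ms (2/7)
7. 581.114ms @ 12/7 + 435.835ms (9/7)
8. 1016.949ms @ 3 + 338.983ms (1)
9. 1355.932ms @ 4 + 338.983ms (1)
10. 1694.915ms @ 5 + 338.983ms (1)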